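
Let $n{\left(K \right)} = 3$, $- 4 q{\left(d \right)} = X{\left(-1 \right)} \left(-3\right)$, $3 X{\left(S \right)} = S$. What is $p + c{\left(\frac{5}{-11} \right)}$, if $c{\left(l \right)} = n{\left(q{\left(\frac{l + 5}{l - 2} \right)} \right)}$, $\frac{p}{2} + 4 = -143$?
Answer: $-291$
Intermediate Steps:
$X{\left(S \right)} = \frac{S}{3}$
$p = -294$ ($p = -8 + 2 \left(-143\right) = -8 - 286 = -294$)
$q{\left(d \right)} = - \frac{1}{4}$ ($q{\left(d \right)} = - \frac{\frac{1}{3} \left(-1\right) \left(-3\right)}{4} = - \frac{\left(- \frac{1}{3}\right) \left(-3\right)}{4} = \left(- \frac{1}{4}\right) 1 = - \frac{1}{4}$)
$c{\left(l \right)} = 3$
$p + c{\left(\frac{5}{-11} \right)} = -294 + 3 = -291$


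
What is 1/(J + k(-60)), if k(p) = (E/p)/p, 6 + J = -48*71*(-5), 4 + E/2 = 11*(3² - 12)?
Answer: 1800/30661163 ≈ 5.8706e-5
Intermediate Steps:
E = -74 (E = -8 + 2*(11*(3² - 12)) = -8 + 2*(11*(9 - 12)) = -8 + 2*(11*(-3)) = -8 + 2*(-33) = -8 - 66 = -74)
J = 17034 (J = -6 - 48*71*(-5) = -6 - 3408*(-5) = -6 + 17040 = 17034)
k(p) = -74/p² (k(p) = (-74/p)/p = -74/p²)
1/(J + k(-60)) = 1/(17034 - 74/(-60)²) = 1/(17034 - 74*1/3600) = 1/(17034 - 37/1800) = 1/(30661163/1800) = 1800/30661163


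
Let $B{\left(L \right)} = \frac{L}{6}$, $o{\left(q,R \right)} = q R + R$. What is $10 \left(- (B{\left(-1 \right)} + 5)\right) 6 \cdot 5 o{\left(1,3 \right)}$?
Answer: $-8700$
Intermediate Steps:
$o{\left(q,R \right)} = R + R q$ ($o{\left(q,R \right)} = R q + R = R + R q$)
$B{\left(L \right)} = \frac{L}{6}$ ($B{\left(L \right)} = L \frac{1}{6} = \frac{L}{6}$)
$10 \left(- (B{\left(-1 \right)} + 5)\right) 6 \cdot 5 o{\left(1,3 \right)} = 10 \left(- (\frac{1}{6} \left(-1\right) + 5)\right) 6 \cdot 5 \cdot 3 \left(1 + 1\right) = 10 \left(- (- \frac{1}{6} + 5)\right) 30 \cdot 3 \cdot 2 = 10 \left(\left(-1\right) \frac{29}{6}\right) 30 \cdot 6 = 10 \left(- \frac{29}{6}\right) 180 = \left(- \frac{145}{3}\right) 180 = -8700$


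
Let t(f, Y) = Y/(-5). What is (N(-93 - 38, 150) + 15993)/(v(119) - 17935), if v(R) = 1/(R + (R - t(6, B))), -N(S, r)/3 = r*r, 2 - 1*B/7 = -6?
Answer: 64177722/22347005 ≈ 2.8719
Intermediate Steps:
B = 56 (B = 14 - 7*(-6) = 14 + 42 = 56)
t(f, Y) = -Y/5 (t(f, Y) = Y*(-⅕) = -Y/5)
N(S, r) = -3*r² (N(S, r) = -3*r*r = -3*r²)
v(R) = 1/(56/5 + 2*R) (v(R) = 1/(R + (R - (-1)*56/5)) = 1/(R + (R - 1*(-56/5))) = 1/(R + (R + 56/5)) = 1/(R + (56/5 + R)) = 1/(56/5 + 2*R))
(N(-93 - 38, 150) + 15993)/(v(119) - 17935) = (-3*150² + 15993)/(5/(2*(28 + 5*119)) - 17935) = (-3*22500 + 15993)/(5/(2*(28 + 595)) - 17935) = (-67500 + 15993)/((5/2)/623 - 17935) = -51507/((5/2)*(1/623) - 17935) = -51507/(5/1246 - 17935) = -51507/(-22347005/1246) = -51507*(-1246/22347005) = 64177722/22347005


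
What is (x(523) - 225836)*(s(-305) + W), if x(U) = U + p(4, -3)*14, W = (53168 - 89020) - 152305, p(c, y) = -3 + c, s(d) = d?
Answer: 42460300138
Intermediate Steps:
W = -188157 (W = -35852 - 152305 = -188157)
x(U) = 14 + U (x(U) = U + (-3 + 4)*14 = U + 1*14 = U + 14 = 14 + U)
(x(523) - 225836)*(s(-305) + W) = ((14 + 523) - 225836)*(-305 - 188157) = (537 - 225836)*(-188462) = -225299*(-188462) = 42460300138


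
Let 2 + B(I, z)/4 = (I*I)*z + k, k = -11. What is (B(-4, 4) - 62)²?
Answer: 20164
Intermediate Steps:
B(I, z) = -52 + 4*z*I² (B(I, z) = -8 + 4*((I*I)*z - 11) = -8 + 4*(I²*z - 11) = -8 + 4*(z*I² - 11) = -8 + 4*(-11 + z*I²) = -8 + (-44 + 4*z*I²) = -52 + 4*z*I²)
(B(-4, 4) - 62)² = ((-52 + 4*4*(-4)²) - 62)² = ((-52 + 4*4*16) - 62)² = ((-52 + 256) - 62)² = (204 - 62)² = 142² = 20164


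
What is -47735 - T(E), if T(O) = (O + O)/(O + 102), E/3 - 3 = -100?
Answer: -3007499/63 ≈ -47738.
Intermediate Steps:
E = -291 (E = 9 + 3*(-100) = 9 - 300 = -291)
T(O) = 2*O/(102 + O) (T(O) = (2*O)/(102 + O) = 2*O/(102 + O))
-47735 - T(E) = -47735 - 2*(-291)/(102 - 291) = -47735 - 2*(-291)/(-189) = -47735 - 2*(-291)*(-1)/189 = -47735 - 1*194/63 = -47735 - 194/63 = -3007499/63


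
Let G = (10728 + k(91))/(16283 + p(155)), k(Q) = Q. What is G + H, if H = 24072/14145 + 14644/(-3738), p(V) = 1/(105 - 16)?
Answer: -91299856331/58851290940 ≈ -1.5514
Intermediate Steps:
p(V) = 1/89
H = -2789482/1258905 (H = 24072*(1/14145) + 14644*(-1/3738) = 8024/4715 - 1046/267 = -2789482/1258905 ≈ -2.2158)
G = 31061/46748 (G = (10728 + 91)/(16283 + 1/89) = 10819/(1449188/89) = 10819*(89/1449188) = 31061/46748 ≈ 0.66443)
G + H = 31061/46748 - 2789482/1258905 = -91299856331/58851290940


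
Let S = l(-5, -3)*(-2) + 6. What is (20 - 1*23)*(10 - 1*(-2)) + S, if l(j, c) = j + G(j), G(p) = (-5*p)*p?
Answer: 230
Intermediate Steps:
G(p) = -5*p**2
l(j, c) = j - 5*j**2
S = 266 (S = -5*(1 - 5*(-5))*(-2) + 6 = -5*(1 + 25)*(-2) + 6 = -5*26*(-2) + 6 = -130*(-2) + 6 = 260 + 6 = 266)
(20 - 1*23)*(10 - 1*(-2)) + S = (20 - 1*23)*(10 - 1*(-2)) + 266 = (20 - 23)*(10 + 2) + 266 = -3*12 + 266 = -36 + 266 = 230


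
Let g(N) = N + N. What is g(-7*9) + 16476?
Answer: 16350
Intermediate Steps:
g(N) = 2*N
g(-7*9) + 16476 = 2*(-7*9) + 16476 = 2*(-63) + 16476 = -126 + 16476 = 16350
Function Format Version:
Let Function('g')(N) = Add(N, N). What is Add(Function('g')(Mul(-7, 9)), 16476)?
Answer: 16350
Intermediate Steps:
Function('g')(N) = Mul(2, N)
Add(Function('g')(Mul(-7, 9)), 16476) = Add(Mul(2, Mul(-7, 9)), 16476) = Add(Mul(2, -63), 16476) = Add(-126, 16476) = 16350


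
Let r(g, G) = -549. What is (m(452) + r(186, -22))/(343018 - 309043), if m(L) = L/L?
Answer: -548/33975 ≈ -0.016129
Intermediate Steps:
m(L) = 1
(m(452) + r(186, -22))/(343018 - 309043) = (1 - 549)/(343018 - 309043) = -548/33975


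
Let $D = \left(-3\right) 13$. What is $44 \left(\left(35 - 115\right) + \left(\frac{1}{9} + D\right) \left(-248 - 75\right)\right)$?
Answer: $\frac{4942520}{9} \approx 5.4917 \cdot 10^{5}$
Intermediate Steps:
$D = -39$
$44 \left(\left(35 - 115\right) + \left(\frac{1}{9} + D\right) \left(-248 - 75\right)\right) = 44 \left(\left(35 - 115\right) + \left(\frac{1}{9} - 39\right) \left(-248 - 75\right)\right) = 44 \left(\left(35 - 115\right) + \left(\frac{1}{9} - 39\right) \left(-323\right)\right) = 44 \left(-80 - - \frac{113050}{9}\right) = 44 \left(-80 + \frac{113050}{9}\right) = 44 \cdot \frac{112330}{9} = \frac{4942520}{9}$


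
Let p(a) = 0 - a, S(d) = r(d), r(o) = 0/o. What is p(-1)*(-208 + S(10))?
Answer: -208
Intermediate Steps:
r(o) = 0
S(d) = 0
p(a) = -a
p(-1)*(-208 + S(10)) = (-1*(-1))*(-208 + 0) = 1*(-208) = -208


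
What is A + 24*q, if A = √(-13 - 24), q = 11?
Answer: 264 + I*√37 ≈ 264.0 + 6.0828*I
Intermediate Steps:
A = I*√37 (A = √(-37) = I*√37 ≈ 6.0828*I)
A + 24*q = I*√37 + 24*11 = I*√37 + 264 = 264 + I*√37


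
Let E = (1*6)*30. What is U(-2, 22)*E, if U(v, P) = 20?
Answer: 3600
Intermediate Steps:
E = 180 (E = 6*30 = 180)
U(-2, 22)*E = 20*180 = 3600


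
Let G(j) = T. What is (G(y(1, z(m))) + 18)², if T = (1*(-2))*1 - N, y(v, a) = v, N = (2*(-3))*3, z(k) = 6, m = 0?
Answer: 1156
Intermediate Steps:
N = -18 (N = -6*3 = -18)
T = 16 (T = (1*(-2))*1 - 1*(-18) = -2*1 + 18 = -2 + 18 = 16)
G(j) = 16
(G(y(1, z(m))) + 18)² = (16 + 18)² = 34² = 1156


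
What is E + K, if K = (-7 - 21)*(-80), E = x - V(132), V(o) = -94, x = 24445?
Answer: 26779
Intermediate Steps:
E = 24539 (E = 24445 - 1*(-94) = 24445 + 94 = 24539)
K = 2240 (K = -28*(-80) = 2240)
E + K = 24539 + 2240 = 26779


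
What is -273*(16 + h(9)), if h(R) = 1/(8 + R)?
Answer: -74529/17 ≈ -4384.1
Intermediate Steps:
-273*(16 + h(9)) = -273*(16 + 1/(8 + 9)) = -273*(16 + 1/17) = -273*273/17 = -74529/17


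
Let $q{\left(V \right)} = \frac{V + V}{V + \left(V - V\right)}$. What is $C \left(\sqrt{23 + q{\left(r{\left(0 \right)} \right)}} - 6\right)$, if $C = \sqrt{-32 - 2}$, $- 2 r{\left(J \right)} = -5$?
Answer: $- i \sqrt{34} \approx - 5.8309 i$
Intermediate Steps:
$r{\left(J \right)} = \frac{5}{2}$ ($r{\left(J \right)} = \left(- \frac{1}{2}\right) \left(-5\right) = \frac{5}{2}$)
$q{\left(V \right)} = 2$ ($q{\left(V \right)} = \frac{2 V}{V + 0} = \frac{2 V}{V} = 2$)
$C = i \sqrt{34}$ ($C = \sqrt{-34} = i \sqrt{34} \approx 5.8309 i$)
$C \left(\sqrt{23 + q{\left(r{\left(0 \right)} \right)}} - 6\right) = i \sqrt{34} \left(\sqrt{23 + 2} - 6\right) = i \sqrt{34} \left(\sqrt{25} - 6\right) = i \sqrt{34} \left(5 - 6\right) = i \sqrt{34} \left(-1\right) = - i \sqrt{34}$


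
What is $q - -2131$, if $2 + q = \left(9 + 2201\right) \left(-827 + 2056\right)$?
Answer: $2718219$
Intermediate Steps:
$q = 2716088$ ($q = -2 + \left(9 + 2201\right) \left(-827 + 2056\right) = -2 + 2210 \cdot 1229 = -2 + 2716090 = 2716088$)
$q - -2131 = 2716088 - -2131 = 2716088 + 2131 = 2718219$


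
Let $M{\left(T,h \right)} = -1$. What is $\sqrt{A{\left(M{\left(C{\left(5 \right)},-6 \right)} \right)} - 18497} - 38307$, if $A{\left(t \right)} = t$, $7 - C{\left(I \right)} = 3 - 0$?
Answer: $-38307 + i \sqrt{18498} \approx -38307.0 + 136.01 i$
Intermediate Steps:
$C{\left(I \right)} = 4$ ($C{\left(I \right)} = 7 - \left(3 - 0\right) = 7 - \left(3 + 0\right) = 7 - 3 = 4$)
$\sqrt{A{\left(M{\left(C{\left(5 \right)},-6 \right)} \right)} - 18497} - 38307 = \sqrt{-1 - 18497} - 38307 = \sqrt{-18498} - 38307 = i \sqrt{18498} - 38307 = -38307 + i \sqrt{18498}$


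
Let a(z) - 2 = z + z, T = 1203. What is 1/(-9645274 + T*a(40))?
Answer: -1/9546628 ≈ -1.0475e-7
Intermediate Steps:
a(z) = 2 + 2*z (a(z) = 2 + (z + z) = 2 + 2*z)
1/(-9645274 + T*a(40)) = 1/(-9645274 + 1203*(2 + 2*40)) = 1/(-9645274 + 1203*(2 + 80)) = 1/(-9645274 + 1203*82) = 1/(-9645274 + 98646) = 1/(-9546628) = -1/9546628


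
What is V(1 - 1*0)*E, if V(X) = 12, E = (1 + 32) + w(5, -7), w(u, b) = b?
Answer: 312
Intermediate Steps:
E = 26 (E = (1 + 32) - 7 = 33 - 7 = 26)
V(1 - 1*0)*E = 12*26 = 312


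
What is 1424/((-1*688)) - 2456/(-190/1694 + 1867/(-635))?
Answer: 28327312887/35295991 ≈ 802.56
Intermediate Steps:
1424/((-1*688)) - 2456/(-190/1694 + 1867/(-635)) = 1424/(-688) - 2456/(-190*1/1694 + 1867*(-1/635)) = 1424*(-1/688) - 2456/(-95/847 - 1867/635) = -89/43 - 2456/(-1641674/537845) = -89/43 - 2456*(-537845/1641674) = -89/43 + 660473660/820837 = 28327312887/35295991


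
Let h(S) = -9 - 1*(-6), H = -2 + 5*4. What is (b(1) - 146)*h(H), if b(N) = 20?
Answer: 378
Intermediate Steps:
H = 18 (H = -2 + 20 = 18)
h(S) = -3 (h(S) = -9 + 6 = -3)
(b(1) - 146)*h(H) = (20 - 146)*(-3) = -126*(-3) = 378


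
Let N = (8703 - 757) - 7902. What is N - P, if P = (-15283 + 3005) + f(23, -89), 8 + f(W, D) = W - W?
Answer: 12330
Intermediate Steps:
f(W, D) = -8 (f(W, D) = -8 + (W - W) = -8 + 0 = -8)
N = 44 (N = 7946 - 7902 = 44)
P = -12286 (P = (-15283 + 3005) - 8 = -12278 - 8 = -12286)
N - P = 44 - 1*(-12286) = 44 + 12286 = 12330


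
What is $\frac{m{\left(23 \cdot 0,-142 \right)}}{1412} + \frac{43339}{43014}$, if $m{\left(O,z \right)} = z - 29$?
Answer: $\frac{26919637}{30367884} \approx 0.88645$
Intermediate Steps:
$m{\left(O,z \right)} = -29 + z$ ($m{\left(O,z \right)} = z - 29 = -29 + z$)
$\frac{m{\left(23 \cdot 0,-142 \right)}}{1412} + \frac{43339}{43014} = \frac{-29 - 142}{1412} + \frac{43339}{43014} = \left(-171\right) \frac{1}{1412} + 43339 \cdot \frac{1}{43014} = - \frac{171}{1412} + \frac{43339}{43014} = \frac{26919637}{30367884}$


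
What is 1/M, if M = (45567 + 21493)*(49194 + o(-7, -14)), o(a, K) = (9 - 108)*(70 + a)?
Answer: 1/2880696420 ≈ 3.4714e-10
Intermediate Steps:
o(a, K) = -6930 - 99*a (o(a, K) = -99*(70 + a) = -6930 - 99*a)
M = 2880696420 (M = (45567 + 21493)*(49194 + (-6930 - 99*(-7))) = 67060*(49194 + (-6930 + 693)) = 67060*(49194 - 6237) = 67060*42957 = 2880696420)
1/M = 1/2880696420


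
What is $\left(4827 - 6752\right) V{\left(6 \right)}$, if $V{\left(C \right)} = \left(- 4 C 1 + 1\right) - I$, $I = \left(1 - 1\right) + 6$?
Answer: $55825$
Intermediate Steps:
$I = 6$ ($I = 0 + 6 = 6$)
$V{\left(C \right)} = -5 - 4 C$ ($V{\left(C \right)} = \left(- 4 C 1 + 1\right) - 6 = \left(- 4 C + 1\right) - 6 = \left(1 - 4 C\right) - 6 = -5 - 4 C$)
$\left(4827 - 6752\right) V{\left(6 \right)} = \left(4827 - 6752\right) \left(-5 - 24\right) = \left(-1925\right) \left(-29\right) = 55825$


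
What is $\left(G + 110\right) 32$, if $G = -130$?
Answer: $-640$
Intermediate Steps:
$\left(G + 110\right) 32 = \left(-130 + 110\right) 32 = \left(-20\right) 32 = -640$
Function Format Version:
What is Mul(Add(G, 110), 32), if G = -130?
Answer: -640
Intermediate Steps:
Mul(Add(G, 110), 32) = Mul(Add(-130, 110), 32) = Mul(-20, 32) = -640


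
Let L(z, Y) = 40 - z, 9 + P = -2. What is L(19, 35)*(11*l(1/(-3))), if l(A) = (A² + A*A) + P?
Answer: -7469/3 ≈ -2489.7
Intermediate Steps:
P = -11 (P = -9 - 2 = -11)
l(A) = -11 + 2*A² (l(A) = (A² + A*A) - 11 = (A² + A²) - 11 = 2*A² - 11 = -11 + 2*A²)
L(19, 35)*(11*l(1/(-3))) = (40 - 1*19)*(11*(-11 + 2*(1/(-3))²)) = (40 - 19)*(11*(-11 + 2*(-⅓)²)) = 21*(11*(-11 + 2*(⅑))) = 21*(11*(-11 + 2/9)) = 21*(11*(-97/9)) = 21*(-1067/9) = -7469/3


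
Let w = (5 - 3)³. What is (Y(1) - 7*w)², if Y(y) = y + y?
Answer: 2916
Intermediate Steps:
Y(y) = 2*y
w = 8 (w = 2³ = 8)
(Y(1) - 7*w)² = (2*1 - 7*8)² = (2 - 1*56)² = (2 - 56)² = (-54)² = 2916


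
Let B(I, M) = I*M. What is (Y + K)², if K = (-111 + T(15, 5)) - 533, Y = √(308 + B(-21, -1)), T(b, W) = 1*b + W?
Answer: (624 - √329)² ≈ 3.6707e+5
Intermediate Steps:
T(b, W) = W + b (T(b, W) = b + W = W + b)
Y = √329 (Y = √(308 - 21*(-1)) = √(308 + 21) = √329 ≈ 18.138)
K = -624 (K = (-111 + (5 + 15)) - 533 = (-111 + 20) - 533 = -91 - 533 = -624)
(Y + K)² = (√329 - 624)² = (-624 + √329)²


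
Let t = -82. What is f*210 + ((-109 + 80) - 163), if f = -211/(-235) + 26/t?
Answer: -134952/1927 ≈ -70.032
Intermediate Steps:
f = 5596/9635 (f = -211/(-235) + 26/(-82) = -211*(-1/235) + 26*(-1/82) = 211/235 - 13/41 = 5596/9635 ≈ 0.58080)
f*210 + ((-109 + 80) - 163) = (5596/9635)*210 + ((-109 + 80) - 163) = 235032/1927 + (-29 - 163) = 235032/1927 - 192 = -134952/1927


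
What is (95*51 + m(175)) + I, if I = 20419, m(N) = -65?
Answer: 25199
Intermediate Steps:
(95*51 + m(175)) + I = (95*51 - 65) + 20419 = (4845 - 65) + 20419 = 4780 + 20419 = 25199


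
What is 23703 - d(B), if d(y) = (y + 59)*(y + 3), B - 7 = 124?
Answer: -1757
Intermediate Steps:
B = 131 (B = 7 + 124 = 131)
d(y) = (3 + y)*(59 + y) (d(y) = (59 + y)*(3 + y) = (3 + y)*(59 + y))
23703 - d(B) = 23703 - (177 + 131**2 + 62*131) = 23703 - (177 + 17161 + 8122) = 23703 - 1*25460 = 23703 - 25460 = -1757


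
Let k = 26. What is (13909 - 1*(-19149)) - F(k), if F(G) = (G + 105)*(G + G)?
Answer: 26246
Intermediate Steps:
F(G) = 2*G*(105 + G) (F(G) = (105 + G)*(2*G) = 2*G*(105 + G))
(13909 - 1*(-19149)) - F(k) = (13909 - 1*(-19149)) - 2*26*(105 + 26) = (13909 + 19149) - 2*26*131 = 33058 - 1*6812 = 33058 - 6812 = 26246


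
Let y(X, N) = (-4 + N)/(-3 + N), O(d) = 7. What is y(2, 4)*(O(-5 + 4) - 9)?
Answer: 0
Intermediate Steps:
y(X, N) = (-4 + N)/(-3 + N)
y(2, 4)*(O(-5 + 4) - 9) = ((-4 + 4)/(-3 + 4))*(7 - 9) = (0/1)*(-2) = (1*0)*(-2) = 0*(-2) = 0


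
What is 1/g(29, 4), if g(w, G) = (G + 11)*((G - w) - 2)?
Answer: -1/405 ≈ -0.0024691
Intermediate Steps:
g(w, G) = (11 + G)*(-2 + G - w)
1/g(29, 4) = 1/(-22 + 4**2 - 11*29 + 9*4 - 1*4*29) = 1/(-22 + 16 - 319 + 36 - 116) = 1/(-405) = -1/405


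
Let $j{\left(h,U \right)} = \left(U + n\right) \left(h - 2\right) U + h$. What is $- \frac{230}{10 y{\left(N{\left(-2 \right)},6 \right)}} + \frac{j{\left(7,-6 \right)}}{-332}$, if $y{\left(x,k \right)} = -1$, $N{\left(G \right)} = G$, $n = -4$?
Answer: $\frac{7329}{332} \approx 22.075$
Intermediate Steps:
$j{\left(h,U \right)} = h + U \left(-4 + U\right) \left(-2 + h\right)$ ($j{\left(h,U \right)} = \left(U - 4\right) \left(h - 2\right) U + h = \left(-4 + U\right) \left(-2 + h\right) U + h = U \left(-4 + U\right) \left(-2 + h\right) + h = h + U \left(-4 + U\right) \left(-2 + h\right)$)
$- \frac{230}{10 y{\left(N{\left(-2 \right)},6 \right)}} + \frac{j{\left(7,-6 \right)}}{-332} = - \frac{230}{10 \left(-1\right)} + \frac{7 - 2 \left(-6\right)^{2} + 8 \left(-6\right) + 7 \left(-6\right)^{2} - \left(-24\right) 7}{-332} = - \frac{230}{-10} + \left(7 - 72 - 48 + 7 \cdot 36 + 168\right) \left(- \frac{1}{332}\right) = \left(-230\right) \left(- \frac{1}{10}\right) + \left(7 - 72 - 48 + 252 + 168\right) \left(- \frac{1}{332}\right) = 23 + 307 \left(- \frac{1}{332}\right) = 23 - \frac{307}{332} = \frac{7329}{332}$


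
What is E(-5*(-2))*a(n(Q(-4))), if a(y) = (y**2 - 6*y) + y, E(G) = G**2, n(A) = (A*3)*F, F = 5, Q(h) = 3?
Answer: 180000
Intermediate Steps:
n(A) = 15*A (n(A) = (A*3)*5 = (3*A)*5 = 15*A)
a(y) = y**2 - 5*y
E(-5*(-2))*a(n(Q(-4))) = (-5*(-2))**2*((15*3)*(-5 + 15*3)) = 10**2*(45*(-5 + 45)) = 100*(45*40) = 100*1800 = 180000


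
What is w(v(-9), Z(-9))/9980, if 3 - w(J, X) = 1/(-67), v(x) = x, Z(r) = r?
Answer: 101/334330 ≈ 0.00030210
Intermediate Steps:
w(J, X) = 202/67 (w(J, X) = 3 - 1/(-67) = 3 - 1*(-1/67) = 3 + 1/67 = 202/67)
w(v(-9), Z(-9))/9980 = (202/67)/9980 = (202/67)*(1/9980) = 101/334330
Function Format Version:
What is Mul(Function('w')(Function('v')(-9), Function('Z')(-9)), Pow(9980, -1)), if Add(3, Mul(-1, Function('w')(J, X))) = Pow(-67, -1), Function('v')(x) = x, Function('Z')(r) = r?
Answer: Rational(101, 334330) ≈ 0.00030210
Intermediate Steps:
Function('w')(J, X) = Rational(202, 67) (Function('w')(J, X) = Add(3, Mul(-1, Pow(-67, -1))) = Add(3, Mul(-1, Rational(-1, 67))) = Add(3, Rational(1, 67)) = Rational(202, 67))
Mul(Function('w')(Function('v')(-9), Function('Z')(-9)), Pow(9980, -1)) = Mul(Rational(202, 67), Pow(9980, -1)) = Mul(Rational(202, 67), Rational(1, 9980)) = Rational(101, 334330)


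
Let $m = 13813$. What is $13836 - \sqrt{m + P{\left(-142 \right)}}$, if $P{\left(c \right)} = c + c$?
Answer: $13836 - \sqrt{13529} \approx 13720.0$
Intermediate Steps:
$P{\left(c \right)} = 2 c$
$13836 - \sqrt{m + P{\left(-142 \right)}} = 13836 - \sqrt{13813 + 2 \left(-142\right)} = 13836 - \sqrt{13813 - 284} = 13836 - \sqrt{13529}$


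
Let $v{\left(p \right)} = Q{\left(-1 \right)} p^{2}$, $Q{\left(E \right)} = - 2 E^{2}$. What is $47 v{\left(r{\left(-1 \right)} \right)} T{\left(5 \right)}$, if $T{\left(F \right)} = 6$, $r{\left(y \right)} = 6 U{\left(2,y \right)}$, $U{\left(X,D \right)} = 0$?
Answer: $0$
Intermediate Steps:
$r{\left(y \right)} = 0$ ($r{\left(y \right)} = 6 \cdot 0 = 0$)
$v{\left(p \right)} = - 2 p^{2}$ ($v{\left(p \right)} = - 2 \left(-1\right)^{2} p^{2} = \left(-2\right) 1 p^{2} = - 2 p^{2}$)
$47 v{\left(r{\left(-1 \right)} \right)} T{\left(5 \right)} = 47 \left(- 2 \cdot 0^{2}\right) 6 = 47 \left(\left(-2\right) 0\right) 6 = 47 \cdot 0 \cdot 6 = 0 \cdot 6 = 0$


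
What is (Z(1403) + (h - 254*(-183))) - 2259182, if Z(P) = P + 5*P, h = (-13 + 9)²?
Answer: -2204266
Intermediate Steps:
h = 16 (h = (-4)² = 16)
Z(P) = 6*P
(Z(1403) + (h - 254*(-183))) - 2259182 = (6*1403 + (16 - 254*(-183))) - 2259182 = (8418 + (16 + 46482)) - 2259182 = (8418 + 46498) - 2259182 = 54916 - 2259182 = -2204266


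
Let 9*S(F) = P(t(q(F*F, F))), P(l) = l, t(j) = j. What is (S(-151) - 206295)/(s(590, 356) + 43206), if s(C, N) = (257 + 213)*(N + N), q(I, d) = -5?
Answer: -928330/1700307 ≈ -0.54598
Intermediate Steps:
s(C, N) = 940*N (s(C, N) = 470*(2*N) = 940*N)
S(F) = -5/9 (S(F) = (1/9)*(-5) = -5/9)
(S(-151) - 206295)/(s(590, 356) + 43206) = (-5/9 - 206295)/(940*356 + 43206) = -1856660/(9*(334640 + 43206)) = -1856660/9/377846 = -1856660/9*1/377846 = -928330/1700307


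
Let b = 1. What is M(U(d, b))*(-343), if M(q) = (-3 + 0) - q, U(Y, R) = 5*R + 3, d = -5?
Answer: 3773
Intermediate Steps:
U(Y, R) = 3 + 5*R
M(q) = -3 - q
M(U(d, b))*(-343) = (-3 - (3 + 5*1))*(-343) = (-3 - (3 + 5))*(-343) = (-3 - 1*8)*(-343) = (-3 - 8)*(-343) = -11*(-343) = 3773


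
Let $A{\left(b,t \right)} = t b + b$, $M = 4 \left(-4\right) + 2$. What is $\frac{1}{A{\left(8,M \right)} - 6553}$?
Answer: $- \frac{1}{6657} \approx -0.00015022$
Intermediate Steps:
$M = -14$ ($M = -16 + 2 = -14$)
$A{\left(b,t \right)} = b + b t$ ($A{\left(b,t \right)} = b t + b = b + b t$)
$\frac{1}{A{\left(8,M \right)} - 6553} = \frac{1}{8 \left(1 - 14\right) - 6553} = \frac{1}{8 \left(-13\right) - 6553} = \frac{1}{-104 - 6553} = \frac{1}{-6657} = - \frac{1}{6657}$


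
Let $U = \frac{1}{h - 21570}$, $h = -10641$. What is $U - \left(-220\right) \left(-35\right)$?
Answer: $- \frac{248024701}{32211} \approx -7700.0$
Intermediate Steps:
$U = - \frac{1}{32211}$ ($U = \frac{1}{-10641 - 21570} = \frac{1}{-32211} = - \frac{1}{32211} \approx -3.1045 \cdot 10^{-5}$)
$U - \left(-220\right) \left(-35\right) = - \frac{1}{32211} - \left(-220\right) \left(-35\right) = - \frac{1}{32211} - 7700 = - \frac{248024701}{32211}$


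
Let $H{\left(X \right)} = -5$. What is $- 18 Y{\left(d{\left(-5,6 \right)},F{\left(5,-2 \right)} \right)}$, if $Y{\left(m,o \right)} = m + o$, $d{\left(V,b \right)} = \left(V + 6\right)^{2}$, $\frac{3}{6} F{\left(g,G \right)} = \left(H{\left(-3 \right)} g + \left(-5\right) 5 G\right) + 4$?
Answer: $-1062$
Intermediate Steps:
$F{\left(g,G \right)} = 8 - 50 G - 10 g$ ($F{\left(g,G \right)} = 2 \left(\left(- 5 g + \left(-5\right) 5 G\right) + 4\right) = 2 \left(\left(- 5 g - 25 G\right) + 4\right) = 2 \left(\left(- 25 G - 5 g\right) + 4\right) = 2 \left(4 - 25 G - 5 g\right) = 8 - 50 G - 10 g$)
$d{\left(V,b \right)} = \left(6 + V\right)^{2}$
$- 18 Y{\left(d{\left(-5,6 \right)},F{\left(5,-2 \right)} \right)} = - 18 \left(\left(6 - 5\right)^{2} - -58\right) = - 18 \left(1^{2} + \left(8 + 100 - 50\right)\right) = - 18 \left(1 + 58\right) = \left(-18\right) 59 = -1062$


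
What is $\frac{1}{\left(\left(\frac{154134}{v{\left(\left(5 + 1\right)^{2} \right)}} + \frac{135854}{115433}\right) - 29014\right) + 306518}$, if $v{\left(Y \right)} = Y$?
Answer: $\frac{230866}{65054962951} \approx 3.5488 \cdot 10^{-6}$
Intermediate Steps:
$\frac{1}{\left(\left(\frac{154134}{v{\left(\left(5 + 1\right)^{2} \right)}} + \frac{135854}{115433}\right) - 29014\right) + 306518} = \frac{1}{\left(\left(\frac{154134}{\left(5 + 1\right)^{2}} + \frac{135854}{115433}\right) - 29014\right) + 306518} = \frac{1}{\left(\left(\frac{154134}{6^{2}} + 135854 \cdot \frac{1}{115433}\right) - 29014\right) + 306518} = \frac{1}{\left(\left(\frac{154134}{36} + \frac{135854}{115433}\right) - 29014\right) + 306518} = \frac{1}{\left(\left(154134 \cdot \frac{1}{36} + \frac{135854}{115433}\right) - 29014\right) + 306518} = \frac{1}{\left(\left(\frac{8563}{2} + \frac{135854}{115433}\right) - 29014\right) + 306518} = \frac{1}{\left(\frac{988724487}{230866} - 29014\right) + 306518} = \frac{1}{- \frac{5709621637}{230866} + 306518} = \frac{1}{\frac{65054962951}{230866}} = \frac{230866}{65054962951}$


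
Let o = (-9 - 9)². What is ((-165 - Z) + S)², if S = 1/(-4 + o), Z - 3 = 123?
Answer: 8671148161/102400 ≈ 84679.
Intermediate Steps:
o = 324 (o = (-18)² = 324)
Z = 126 (Z = 3 + 123 = 126)
S = 1/320 (S = 1/(-4 + 324) = 1/320 ≈ 0.0031250)
((-165 - Z) + S)² = ((-165 - 1*126) + 1/320)² = ((-165 - 126) + 1/320)² = (-291 + 1/320)² = (-93119/320)² = 8671148161/102400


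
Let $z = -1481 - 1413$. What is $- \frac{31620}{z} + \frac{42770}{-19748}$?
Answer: $\frac{125163845}{14287678} \approx 8.7603$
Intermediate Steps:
$z = -2894$ ($z = -1481 - 1413 = -2894$)
$- \frac{31620}{z} + \frac{42770}{-19748} = - \frac{31620}{-2894} + \frac{42770}{-19748} = \left(-31620\right) \left(- \frac{1}{2894}\right) + 42770 \left(- \frac{1}{19748}\right) = \frac{15810}{1447} - \frac{21385}{9874} = \frac{125163845}{14287678}$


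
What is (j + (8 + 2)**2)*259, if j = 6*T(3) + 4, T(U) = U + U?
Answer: 36260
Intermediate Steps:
T(U) = 2*U
j = 40 (j = 6*(2*3) + 4 = 6*6 + 4 = 36 + 4 = 40)
(j + (8 + 2)**2)*259 = (40 + (8 + 2)**2)*259 = (40 + 10**2)*259 = (40 + 100)*259 = 140*259 = 36260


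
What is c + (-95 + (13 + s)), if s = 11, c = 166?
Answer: 95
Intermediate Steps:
c + (-95 + (13 + s)) = 166 + (-95 + (13 + 11)) = 166 + (-95 + 24) = 166 - 71 = 95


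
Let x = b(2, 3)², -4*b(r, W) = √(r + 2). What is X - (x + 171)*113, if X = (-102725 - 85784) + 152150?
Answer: -222841/4 ≈ -55710.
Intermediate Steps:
b(r, W) = -√(2 + r)/4 (b(r, W) = -√(r + 2)/4 = -√(2 + r)/4)
x = ¼ (x = (-√(2 + 2)/4)² = (-√4/4)² = (-¼*2)² = (-½)² = ¼ ≈ 0.25000)
X = -36359 (X = -188509 + 152150 = -36359)
X - (x + 171)*113 = -36359 - (¼ + 171)*113 = -36359 - 685*113/4 = -36359 - 1*77405/4 = -36359 - 77405/4 = -222841/4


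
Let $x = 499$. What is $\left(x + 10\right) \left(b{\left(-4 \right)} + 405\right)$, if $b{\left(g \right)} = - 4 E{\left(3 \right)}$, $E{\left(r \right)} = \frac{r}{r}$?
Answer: $204109$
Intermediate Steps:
$E{\left(r \right)} = 1$
$b{\left(g \right)} = -4$ ($b{\left(g \right)} = \left(-4\right) 1 = -4$)
$\left(x + 10\right) \left(b{\left(-4 \right)} + 405\right) = \left(499 + 10\right) \left(-4 + 405\right) = 509 \cdot 401 = 204109$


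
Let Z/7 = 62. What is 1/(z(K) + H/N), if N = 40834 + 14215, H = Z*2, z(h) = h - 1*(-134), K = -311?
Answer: -55049/9742805 ≈ -0.0056502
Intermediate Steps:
Z = 434 (Z = 7*62 = 434)
z(h) = 134 + h (z(h) = h + 134 = 134 + h)
H = 868 (H = 434*2 = 868)
N = 55049
1/(z(K) + H/N) = 1/((134 - 311) + 868/55049) = 1/(-177 + 868*(1/55049)) = 1/(-177 + 868/55049) = 1/(-9742805/55049) = -55049/9742805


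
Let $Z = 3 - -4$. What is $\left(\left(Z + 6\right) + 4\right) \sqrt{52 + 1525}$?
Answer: $17 \sqrt{1577} \approx 675.09$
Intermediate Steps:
$Z = 7$ ($Z = 3 + 4 = 7$)
$\left(\left(Z + 6\right) + 4\right) \sqrt{52 + 1525} = \left(\left(7 + 6\right) + 4\right) \sqrt{52 + 1525} = \left(13 + 4\right) \sqrt{1577} = 17 \sqrt{1577}$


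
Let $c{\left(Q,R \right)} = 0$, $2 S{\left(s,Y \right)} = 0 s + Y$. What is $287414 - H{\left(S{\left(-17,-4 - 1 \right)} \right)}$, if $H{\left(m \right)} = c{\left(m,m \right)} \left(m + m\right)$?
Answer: $287414$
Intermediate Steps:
$S{\left(s,Y \right)} = \frac{Y}{2}$ ($S{\left(s,Y \right)} = \frac{0 s + Y}{2} = \frac{0 + Y}{2} = \frac{Y}{2}$)
$H{\left(m \right)} = 0$ ($H{\left(m \right)} = 0 \left(m + m\right) = 0 \cdot 2 m = 0$)
$287414 - H{\left(S{\left(-17,-4 - 1 \right)} \right)} = 287414 - 0 = 287414 + 0 = 287414$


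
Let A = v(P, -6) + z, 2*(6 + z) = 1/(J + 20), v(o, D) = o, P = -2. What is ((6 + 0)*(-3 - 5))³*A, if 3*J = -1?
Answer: 52033536/59 ≈ 8.8192e+5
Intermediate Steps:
J = -⅓ (J = (⅓)*(-1) = -⅓ ≈ -0.33333)
z = -705/118 (z = -6 + 1/(2*(-⅓ + 20)) = -6 + 1/(2*(59/3)) = -6 + (½)*(3/59) = -6 + 3/118 = -705/118 ≈ -5.9746)
A = -941/118 (A = -2 - 705/118 = -941/118 ≈ -7.9746)
((6 + 0)*(-3 - 5))³*A = ((6 + 0)*(-3 - 5))³*(-941/118) = (6*(-8))³*(-941/118) = (-48)³*(-941/118) = -110592*(-941/118) = 52033536/59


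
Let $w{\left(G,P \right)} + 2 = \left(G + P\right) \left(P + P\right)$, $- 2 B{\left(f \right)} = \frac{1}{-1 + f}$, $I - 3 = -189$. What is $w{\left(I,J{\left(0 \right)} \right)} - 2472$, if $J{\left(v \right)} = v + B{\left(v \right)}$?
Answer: $- \frac{5319}{2} \approx -2659.5$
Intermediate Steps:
$I = -186$ ($I = 3 - 189 = -186$)
$B{\left(f \right)} = - \frac{1}{2 \left(-1 + f\right)}$
$J{\left(v \right)} = v - \frac{1}{-2 + 2 v}$
$w{\left(G,P \right)} = -2 + 2 P \left(G + P\right)$ ($w{\left(G,P \right)} = -2 + \left(G + P\right) \left(P + P\right) = -2 + \left(G + P\right) 2 P = -2 + 2 P \left(G + P\right)$)
$w{\left(I,J{\left(0 \right)} \right)} - 2472 = \left(-2 + 2 \left(\frac{- \frac{1}{2} + 0 \left(-1 + 0\right)}{-1 + 0}\right)^{2} + 2 \left(-186\right) \frac{- \frac{1}{2} + 0 \left(-1 + 0\right)}{-1 + 0}\right) - 2472 = \left(-2 + 2 \left(\frac{- \frac{1}{2} + 0 \left(-1\right)}{-1}\right)^{2} + 2 \left(-186\right) \frac{- \frac{1}{2} + 0 \left(-1\right)}{-1}\right) - 2472 = \left(-2 + 2 \left(- (- \frac{1}{2} + 0)\right)^{2} + 2 \left(-186\right) \left(- (- \frac{1}{2} + 0)\right)\right) - 2472 = \left(-2 + 2 \left(\left(-1\right) \left(- \frac{1}{2}\right)\right)^{2} + 2 \left(-186\right) \left(\left(-1\right) \left(- \frac{1}{2}\right)\right)\right) - 2472 = \left(-2 + \frac{2}{4} + 2 \left(-186\right) \frac{1}{2}\right) - 2472 = \left(-2 + 2 \cdot \frac{1}{4} - 186\right) - 2472 = \left(-2 + \frac{1}{2} - 186\right) - 2472 = - \frac{375}{2} - 2472 = - \frac{5319}{2}$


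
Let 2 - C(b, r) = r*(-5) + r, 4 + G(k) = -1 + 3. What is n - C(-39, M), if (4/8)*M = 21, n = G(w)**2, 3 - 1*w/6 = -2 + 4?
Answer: -166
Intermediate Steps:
w = 6 (w = 18 - 6*(-2 + 4) = 18 - 6*2 = 18 - 12 = 6)
G(k) = -2 (G(k) = -4 + (-1 + 3) = -4 + 2 = -2)
n = 4 (n = (-2)**2 = 4)
M = 42 (M = 2*21 = 42)
C(b, r) = 2 + 4*r (C(b, r) = 2 - (r*(-5) + r) = 2 - (-5*r + r) = 2 - (-4)*r = 2 + 4*r)
n - C(-39, M) = 4 - (2 + 4*42) = 4 - (2 + 168) = 4 - 1*170 = 4 - 170 = -166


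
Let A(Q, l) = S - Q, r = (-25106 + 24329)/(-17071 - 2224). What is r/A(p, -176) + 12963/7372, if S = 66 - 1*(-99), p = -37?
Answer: 25265093607/14366516740 ≈ 1.7586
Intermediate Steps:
S = 165 (S = 66 + 99 = 165)
r = 777/19295 (r = -777/(-19295) = -777*(-1/19295) = 777/19295 ≈ 0.040269)
A(Q, l) = 165 - Q
r/A(p, -176) + 12963/7372 = 777/(19295*(165 - 1*(-37))) + 12963/7372 = 777/(19295*(165 + 37)) + 12963*(1/7372) = (777/19295)/202 + 12963/7372 = (777/19295)*(1/202) + 12963/7372 = 777/3897590 + 12963/7372 = 25265093607/14366516740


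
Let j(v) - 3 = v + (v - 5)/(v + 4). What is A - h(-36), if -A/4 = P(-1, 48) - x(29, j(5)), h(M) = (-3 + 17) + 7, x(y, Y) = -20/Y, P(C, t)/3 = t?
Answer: -607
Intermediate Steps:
P(C, t) = 3*t
j(v) = 3 + v + (-5 + v)/(4 + v) (j(v) = 3 + (v + (v - 5)/(v + 4)) = 3 + (v + (-5 + v)/(4 + v)) = 3 + v + (-5 + v)/(4 + v))
h(M) = 21 (h(M) = 14 + 7 = 21)
A = -586 (A = -4*(3*48 - (-20)/((7 + 5² + 8*5)/(4 + 5))) = -4*(144 - (-20)/((7 + 25 + 40)/9)) = -4*(144 - (-20)/((⅑)*72)) = -4*(144 - (-20)/8) = -4*(144 - 1*(-5/2)) = -4*(144 + 5/2) = -4*293/2 = -586)
A - h(-36) = -586 - 1*21 = -586 - 21 = -607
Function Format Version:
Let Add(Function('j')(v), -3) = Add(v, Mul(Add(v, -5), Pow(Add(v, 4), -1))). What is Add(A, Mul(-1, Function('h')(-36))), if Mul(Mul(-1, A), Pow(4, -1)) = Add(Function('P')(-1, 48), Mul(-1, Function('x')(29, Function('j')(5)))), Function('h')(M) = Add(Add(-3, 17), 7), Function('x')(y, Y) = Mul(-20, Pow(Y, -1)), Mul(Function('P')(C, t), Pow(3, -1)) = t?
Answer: -607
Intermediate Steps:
Function('P')(C, t) = Mul(3, t)
Function('j')(v) = Add(3, v, Mul(Pow(Add(4, v), -1), Add(-5, v))) (Function('j')(v) = Add(3, Add(v, Mul(Add(v, -5), Pow(Add(v, 4), -1)))) = Add(3, Add(v, Mul(Add(-5, v), Pow(Add(4, v), -1)))) = Add(3, Add(v, Mul(Pow(Add(4, v), -1), Add(-5, v)))) = Add(3, v, Mul(Pow(Add(4, v), -1), Add(-5, v))))
Function('h')(M) = 21 (Function('h')(M) = Add(14, 7) = 21)
A = -586 (A = Mul(-4, Add(Mul(3, 48), Mul(-1, Mul(-20, Pow(Mul(Pow(Add(4, 5), -1), Add(7, Pow(5, 2), Mul(8, 5))), -1))))) = Mul(-4, Add(144, Mul(-1, Mul(-20, Pow(Mul(Pow(9, -1), Add(7, 25, 40)), -1))))) = Mul(-4, Add(144, Mul(-1, Mul(-20, Pow(Mul(Rational(1, 9), 72), -1))))) = Mul(-4, Add(144, Mul(-1, Mul(-20, Pow(8, -1))))) = Mul(-4, Add(144, Mul(-1, Mul(-20, Rational(1, 8))))) = Mul(-4, Add(144, Mul(-1, Rational(-5, 2)))) = Mul(-4, Add(144, Rational(5, 2))) = Mul(-4, Rational(293, 2)) = -586)
Add(A, Mul(-1, Function('h')(-36))) = Add(-586, Mul(-1, 21)) = Add(-586, -21) = -607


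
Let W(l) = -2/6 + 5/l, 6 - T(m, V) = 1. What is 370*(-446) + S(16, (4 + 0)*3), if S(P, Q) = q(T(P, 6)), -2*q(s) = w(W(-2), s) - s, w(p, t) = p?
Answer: -1980193/12 ≈ -1.6502e+5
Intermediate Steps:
T(m, V) = 5 (T(m, V) = 6 - 1*1 = 6 - 1 = 5)
W(l) = -⅓ + 5/l (W(l) = -2*⅙ + 5/l = -⅓ + 5/l)
q(s) = 17/12 + s/2 (q(s) = -((⅓)*(15 - 1*(-2))/(-2) - s)/2 = -((⅓)*(-½)*(15 + 2) - s)/2 = -((⅓)*(-½)*17 - s)/2 = -(-17/6 - s)/2 = 17/12 + s/2)
S(P, Q) = 47/12 (S(P, Q) = 17/12 + (½)*5 = 17/12 + 5/2 = 47/12)
370*(-446) + S(16, (4 + 0)*3) = 370*(-446) + 47/12 = -165020 + 47/12 = -1980193/12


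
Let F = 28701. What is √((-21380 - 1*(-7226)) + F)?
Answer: √14547 ≈ 120.61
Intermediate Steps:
√((-21380 - 1*(-7226)) + F) = √((-21380 - 1*(-7226)) + 28701) = √((-21380 + 7226) + 28701) = √(-14154 + 28701) = √14547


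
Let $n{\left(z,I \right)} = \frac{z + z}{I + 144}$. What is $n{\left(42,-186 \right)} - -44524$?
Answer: $44522$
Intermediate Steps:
$n{\left(z,I \right)} = \frac{2 z}{144 + I}$
$n{\left(42,-186 \right)} - -44524 = 2 \cdot 42 \frac{1}{144 - 186} - -44524 = 2 \cdot 42 \frac{1}{-42} + 44524 = 2 \cdot 42 \left(- \frac{1}{42}\right) + 44524 = -2 + 44524 = 44522$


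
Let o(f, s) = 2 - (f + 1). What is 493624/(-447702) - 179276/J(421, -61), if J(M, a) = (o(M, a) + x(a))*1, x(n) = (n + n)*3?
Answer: 2218728758/9774827 ≈ 226.98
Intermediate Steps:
o(f, s) = 1 - f (o(f, s) = 2 - (1 + f) = 2 + (-1 - f) = 1 - f)
x(n) = 6*n (x(n) = (2*n)*3 = 6*n)
J(M, a) = 1 - M + 6*a (J(M, a) = ((1 - M) + 6*a)*1 = (1 - M + 6*a)*1 = 1 - M + 6*a)
493624/(-447702) - 179276/J(421, -61) = 493624/(-447702) - 179276/(1 - 1*421 + 6*(-61)) = 493624*(-1/447702) - 179276/(1 - 421 - 366) = -246812/223851 - 179276/(-786) = -246812/223851 - 179276*(-1/786) = -246812/223851 + 89638/393 = 2218728758/9774827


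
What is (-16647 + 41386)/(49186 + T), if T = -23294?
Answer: 24739/25892 ≈ 0.95547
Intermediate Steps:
(-16647 + 41386)/(49186 + T) = (-16647 + 41386)/(49186 - 23294) = 24739/25892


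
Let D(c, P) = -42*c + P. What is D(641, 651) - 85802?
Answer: -112073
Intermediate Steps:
D(c, P) = P - 42*c
D(641, 651) - 85802 = (651 - 42*641) - 85802 = (651 - 26922) - 85802 = -26271 - 85802 = -112073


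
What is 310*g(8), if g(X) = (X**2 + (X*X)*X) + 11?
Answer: 181970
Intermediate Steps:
g(X) = 11 + X**2 + X**3 (g(X) = (X**2 + X**2*X) + 11 = (X**2 + X**3) + 11 = 11 + X**2 + X**3)
310*g(8) = 310*(11 + 8**2 + 8**3) = 310*(11 + 64 + 512) = 310*587 = 181970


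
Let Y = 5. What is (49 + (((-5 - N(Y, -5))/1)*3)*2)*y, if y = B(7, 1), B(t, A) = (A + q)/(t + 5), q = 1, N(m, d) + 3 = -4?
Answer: 61/6 ≈ 10.167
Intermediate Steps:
N(m, d) = -7 (N(m, d) = -3 - 4 = -7)
B(t, A) = (1 + A)/(5 + t) (B(t, A) = (A + 1)/(t + 5) = (1 + A)/(5 + t))
y = 1/6 (y = (1 + 1)/(5 + 7) = 2/12 = (1/12)*2 = 1/6 ≈ 0.16667)
(49 + (((-5 - N(Y, -5))/1)*3)*2)*y = (49 + (((-5 - 1*(-7))/1)*3)*2)*(1/6) = (49 + (((-5 + 7)*1)*3)*2)*(1/6) = (49 + ((2*1)*3)*2)*(1/6) = (49 + (2*3)*2)*(1/6) = (49 + 6*2)*(1/6) = (49 + 12)*(1/6) = 61*(1/6) = 61/6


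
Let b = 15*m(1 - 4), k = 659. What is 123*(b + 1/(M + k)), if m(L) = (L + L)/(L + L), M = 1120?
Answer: 1094126/593 ≈ 1845.1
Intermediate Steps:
m(L) = 1 (m(L) = (2*L)/((2*L)) = (2*L)*(1/(2*L)) = 1)
b = 15 (b = 15*1 = 15)
123*(b + 1/(M + k)) = 123*(15 + 1/(1120 + 659)) = 123*(15 + 1/1779) = 123*(26686/1779) = 1094126/593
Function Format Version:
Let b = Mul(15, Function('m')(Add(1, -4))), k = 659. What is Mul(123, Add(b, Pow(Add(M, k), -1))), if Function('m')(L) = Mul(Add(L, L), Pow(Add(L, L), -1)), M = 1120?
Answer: Rational(1094126, 593) ≈ 1845.1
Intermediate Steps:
Function('m')(L) = 1 (Function('m')(L) = Mul(Mul(2, L), Pow(Mul(2, L), -1)) = Mul(Mul(2, L), Mul(Rational(1, 2), Pow(L, -1))) = 1)
b = 15 (b = Mul(15, 1) = 15)
Mul(123, Add(b, Pow(Add(M, k), -1))) = Mul(123, Add(15, Pow(Add(1120, 659), -1))) = Mul(123, Add(15, Pow(1779, -1))) = Mul(123, Add(15, Rational(1, 1779))) = Mul(123, Rational(26686, 1779)) = Rational(1094126, 593)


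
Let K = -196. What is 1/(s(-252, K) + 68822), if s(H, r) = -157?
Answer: 1/68665 ≈ 1.4563e-5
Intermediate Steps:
1/(s(-252, K) + 68822) = 1/(-157 + 68822) = 1/68665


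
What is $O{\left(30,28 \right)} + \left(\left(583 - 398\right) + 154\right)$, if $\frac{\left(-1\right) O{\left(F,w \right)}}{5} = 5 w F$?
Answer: $-20661$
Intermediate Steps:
$O{\left(F,w \right)} = - 25 F w$ ($O{\left(F,w \right)} = - 5 \cdot 5 w F = - 5 \cdot 5 F w = - 25 F w$)
$O{\left(30,28 \right)} + \left(\left(583 - 398\right) + 154\right) = \left(-25\right) 30 \cdot 28 + \left(\left(583 - 398\right) + 154\right) = -21000 + \left(185 + 154\right) = -21000 + 339 = -20661$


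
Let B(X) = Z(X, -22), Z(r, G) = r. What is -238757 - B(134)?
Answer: -238891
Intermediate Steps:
B(X) = X
-238757 - B(134) = -238757 - 1*134 = -238757 - 134 = -238891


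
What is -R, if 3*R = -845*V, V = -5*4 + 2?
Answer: -5070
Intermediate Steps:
V = -18 (V = -20 + 2 = -18)
R = 5070 (R = (-845*(-18))/3 = (1/3)*15210 = 5070)
-R = -1*5070 = -5070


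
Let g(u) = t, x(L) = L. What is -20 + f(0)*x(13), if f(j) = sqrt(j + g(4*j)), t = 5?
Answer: -20 + 13*sqrt(5) ≈ 9.0689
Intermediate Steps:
g(u) = 5
f(j) = sqrt(5 + j) (f(j) = sqrt(j + 5) = sqrt(5 + j))
-20 + f(0)*x(13) = -20 + sqrt(5 + 0)*13 = -20 + sqrt(5)*13 = -20 + 13*sqrt(5)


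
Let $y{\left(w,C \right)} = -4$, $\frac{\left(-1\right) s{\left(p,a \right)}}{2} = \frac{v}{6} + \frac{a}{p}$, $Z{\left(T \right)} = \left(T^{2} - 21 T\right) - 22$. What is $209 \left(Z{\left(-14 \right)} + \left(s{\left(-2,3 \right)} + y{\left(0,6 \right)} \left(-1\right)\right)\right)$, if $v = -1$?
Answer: $\frac{298034}{3} \approx 99345.0$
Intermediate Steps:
$Z{\left(T \right)} = -22 + T^{2} - 21 T$
$s{\left(p,a \right)} = \frac{1}{3} - \frac{2 a}{p}$ ($s{\left(p,a \right)} = - 2 \left(- \frac{1}{6} + \frac{a}{p}\right) = \frac{1}{3} - \frac{2 a}{p}$)
$209 \left(Z{\left(-14 \right)} + \left(s{\left(-2,3 \right)} + y{\left(0,6 \right)} \left(-1\right)\right)\right) = 209 \left(\left(-22 + \left(-14\right)^{2} - -294\right) + \left(\frac{-2 - 18}{3 \left(-2\right)} - -4\right)\right) = 209 \left(\left(-22 + 196 + 294\right) + \left(\frac{1}{3} \left(- \frac{1}{2}\right) \left(-2 - 18\right) + 4\right)\right) = 209 \left(468 + \left(\frac{1}{3} \left(- \frac{1}{2}\right) \left(-20\right) + 4\right)\right) = 209 \left(468 + \left(\frac{10}{3} + 4\right)\right) = 209 \left(468 + \frac{22}{3}\right) = 209 \cdot \frac{1426}{3} = \frac{298034}{3}$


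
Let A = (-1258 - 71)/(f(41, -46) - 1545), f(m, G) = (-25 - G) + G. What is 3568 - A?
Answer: 5600431/1570 ≈ 3567.2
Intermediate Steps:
f(m, G) = -25
A = 1329/1570 (A = (-1258 - 71)/(-25 - 1545) = -1329/(-1570) = -1329*(-1/1570) = 1329/1570 ≈ 0.84650)
3568 - A = 3568 - 1*1329/1570 = 3568 - 1329/1570 = 5600431/1570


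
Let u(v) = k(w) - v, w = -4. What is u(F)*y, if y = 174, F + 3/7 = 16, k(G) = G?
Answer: -23838/7 ≈ -3405.4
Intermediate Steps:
F = 109/7 (F = -3/7 + 16 = 109/7 ≈ 15.571)
u(v) = -4 - v
u(F)*y = (-4 - 1*109/7)*174 = (-4 - 109/7)*174 = -137/7*174 = -23838/7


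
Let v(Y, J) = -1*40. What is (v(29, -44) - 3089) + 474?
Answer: -2655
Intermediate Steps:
v(Y, J) = -40
(v(29, -44) - 3089) + 474 = (-40 - 3089) + 474 = -3129 + 474 = -2655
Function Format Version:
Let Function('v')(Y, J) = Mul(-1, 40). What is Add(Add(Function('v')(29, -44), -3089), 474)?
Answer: -2655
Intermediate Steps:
Function('v')(Y, J) = -40
Add(Add(Function('v')(29, -44), -3089), 474) = Add(Add(-40, -3089), 474) = Add(-3129, 474) = -2655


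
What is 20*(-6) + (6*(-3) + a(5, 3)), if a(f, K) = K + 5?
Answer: -130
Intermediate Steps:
a(f, K) = 5 + K
20*(-6) + (6*(-3) + a(5, 3)) = 20*(-6) + (6*(-3) + (5 + 3)) = -120 + (-18 + 8) = -120 - 10 = -130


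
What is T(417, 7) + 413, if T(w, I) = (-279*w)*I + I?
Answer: -813981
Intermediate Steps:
T(w, I) = I - 279*I*w (T(w, I) = -279*I*w + I = I - 279*I*w)
T(417, 7) + 413 = 7*(1 - 279*417) + 413 = 7*(1 - 116343) + 413 = 7*(-116342) + 413 = -814394 + 413 = -813981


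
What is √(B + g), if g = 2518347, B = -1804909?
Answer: √713438 ≈ 844.65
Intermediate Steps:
√(B + g) = √(-1804909 + 2518347) = √713438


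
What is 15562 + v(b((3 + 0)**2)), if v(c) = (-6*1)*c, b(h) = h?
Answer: 15508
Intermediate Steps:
v(c) = -6*c
15562 + v(b((3 + 0)**2)) = 15562 - 6*(3 + 0)**2 = 15562 - 6*3**2 = 15562 - 6*9 = 15562 - 54 = 15508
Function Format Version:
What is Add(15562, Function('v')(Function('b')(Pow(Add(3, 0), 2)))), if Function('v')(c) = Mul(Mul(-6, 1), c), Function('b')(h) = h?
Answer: 15508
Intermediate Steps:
Function('v')(c) = Mul(-6, c)
Add(15562, Function('v')(Function('b')(Pow(Add(3, 0), 2)))) = Add(15562, Mul(-6, Pow(Add(3, 0), 2))) = Add(15562, Mul(-6, Pow(3, 2))) = Add(15562, Mul(-6, 9)) = Add(15562, -54) = 15508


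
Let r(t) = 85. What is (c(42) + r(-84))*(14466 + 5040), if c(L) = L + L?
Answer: 3296514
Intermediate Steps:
c(L) = 2*L
(c(42) + r(-84))*(14466 + 5040) = (2*42 + 85)*(14466 + 5040) = (84 + 85)*19506 = 169*19506 = 3296514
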